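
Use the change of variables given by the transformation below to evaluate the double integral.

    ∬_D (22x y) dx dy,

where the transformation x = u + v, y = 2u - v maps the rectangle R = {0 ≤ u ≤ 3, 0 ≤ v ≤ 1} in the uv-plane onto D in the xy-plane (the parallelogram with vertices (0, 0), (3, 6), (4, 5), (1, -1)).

Compute the Jacobian determinant of (x, y) with respect to (u, v):

    ∂(x,y)/∂(u,v) = | 1  1 | = (1)(-1) - (1)(2) = -3.
                   | 2  -1 |

Its absolute value is |J| = 3 (the area scaling factor).

Substituting x = u + v, y = 2u - v into the integrand,

    22x y → 44u^2 + 22u v - 22v^2,

so the integral becomes

    ∬_R (44u^2 + 22u v - 22v^2) · |J| du dv = ∫_0^3 ∫_0^1 (132u^2 + 66u v - 66v^2) dv du.

Inner (v): 132u^2 + 33u - 22.
Outer (u): 2541/2.

Therefore ∬_D (22x y) dx dy = 2541/2.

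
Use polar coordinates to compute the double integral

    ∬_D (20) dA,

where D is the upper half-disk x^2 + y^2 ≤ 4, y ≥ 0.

The region D is 0 ≤ r ≤ 2, 0 ≤ θ ≤ π in polar coordinates, where x = r cos(θ), y = r sin(θ), and dA = r dr dθ.

Under the substitution, the integrand becomes 20, so

    ∬_D (20) dA = ∫_{0}^{π} ∫_{0}^{2} (20) · r dr dθ.

Inner integral (in r): ∫_{0}^{2} (20) · r dr = 40.

Outer integral (in θ): ∫_{0}^{π} (40) dθ = 40π.

Therefore ∬_D (20) dA = 40π.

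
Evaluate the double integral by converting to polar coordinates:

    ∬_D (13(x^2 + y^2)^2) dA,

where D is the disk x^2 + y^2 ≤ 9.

The region D is 0 ≤ r ≤ 3, 0 ≤ θ ≤ 2π in polar coordinates, where x = r cos(θ), y = r sin(θ), and dA = r dr dθ.

Under the substitution, the integrand becomes 13r^4, so

    ∬_D (13(x^2 + y^2)^2) dA = ∫_{0}^{2π} ∫_{0}^{3} (13r^4) · r dr dθ.

Inner integral (in r): ∫_{0}^{3} (13r^4) · r dr = 3159/2.

Outer integral (in θ): ∫_{0}^{2π} (3159/2) dθ = 3159π.

Therefore ∬_D (13(x^2 + y^2)^2) dA = 3159π.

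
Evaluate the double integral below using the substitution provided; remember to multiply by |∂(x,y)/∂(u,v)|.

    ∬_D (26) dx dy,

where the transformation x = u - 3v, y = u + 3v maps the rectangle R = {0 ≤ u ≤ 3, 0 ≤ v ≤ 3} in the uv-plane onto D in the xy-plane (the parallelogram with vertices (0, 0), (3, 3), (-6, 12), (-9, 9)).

Compute the Jacobian determinant of (x, y) with respect to (u, v):

    ∂(x,y)/∂(u,v) = | 1  -3 | = (1)(3) - (-3)(1) = 6.
                   | 1  3 |

Its absolute value is |J| = 6 (the area scaling factor).

Substituting x = u - 3v, y = u + 3v into the integrand,

    26 → 26,

so the integral becomes

    ∬_R (26) · |J| du dv = ∫_0^3 ∫_0^3 (156) dv du.

Inner (v): 468.
Outer (u): 1404.

Therefore ∬_D (26) dx dy = 1404.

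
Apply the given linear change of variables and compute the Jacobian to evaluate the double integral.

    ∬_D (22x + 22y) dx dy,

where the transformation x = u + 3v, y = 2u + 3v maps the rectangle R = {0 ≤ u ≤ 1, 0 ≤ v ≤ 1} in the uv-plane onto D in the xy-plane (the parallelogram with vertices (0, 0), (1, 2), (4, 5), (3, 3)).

Compute the Jacobian determinant of (x, y) with respect to (u, v):

    ∂(x,y)/∂(u,v) = | 1  3 | = (1)(3) - (3)(2) = -3.
                   | 2  3 |

Its absolute value is |J| = 3 (the area scaling factor).

Substituting x = u + 3v, y = 2u + 3v into the integrand,

    22x + 22y → 66u + 132v,

so the integral becomes

    ∬_R (66u + 132v) · |J| du dv = ∫_0^1 ∫_0^1 (198u + 396v) dv du.

Inner (v): 198u + 198.
Outer (u): 297.

Therefore ∬_D (22x + 22y) dx dy = 297.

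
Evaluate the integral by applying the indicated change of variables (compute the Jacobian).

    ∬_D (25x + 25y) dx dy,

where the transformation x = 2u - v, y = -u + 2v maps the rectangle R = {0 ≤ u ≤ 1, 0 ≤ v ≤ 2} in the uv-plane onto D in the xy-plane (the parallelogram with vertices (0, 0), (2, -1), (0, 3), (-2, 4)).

Compute the Jacobian determinant of (x, y) with respect to (u, v):

    ∂(x,y)/∂(u,v) = | 2  -1 | = (2)(2) - (-1)(-1) = 3.
                   | -1  2 |

Its absolute value is |J| = 3 (the area scaling factor).

Substituting x = 2u - v, y = -u + 2v into the integrand,

    25x + 25y → 25u + 25v,

so the integral becomes

    ∬_R (25u + 25v) · |J| du dv = ∫_0^1 ∫_0^2 (75u + 75v) dv du.

Inner (v): 150u + 150.
Outer (u): 225.

Therefore ∬_D (25x + 25y) dx dy = 225.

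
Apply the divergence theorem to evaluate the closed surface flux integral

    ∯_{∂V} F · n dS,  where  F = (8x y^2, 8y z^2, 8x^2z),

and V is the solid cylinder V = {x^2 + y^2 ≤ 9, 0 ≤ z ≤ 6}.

By the divergence theorem,

    ∯_{∂V} F · n dS = ∭_V (∇ · F) dV.

Compute the divergence:
    ∇ · F = ∂F_x/∂x + ∂F_y/∂y + ∂F_z/∂z = 8y^2 + 8z^2 + 8x^2 = 8x^2 + 8y^2 + 8z^2.

In cylindrical coordinates, x = r cos(θ), y = r sin(θ), z = z, dV = r dr dθ dz, with 0 ≤ r ≤ 3, 0 ≤ θ ≤ 2π, 0 ≤ z ≤ 6.

The integrand, after substitution and multiplying by the volume element, becomes (8r^2 + 8z^2) · r, so

    ∭_V (∇·F) dV = ∫_0^{2π} ∫_0^{3} ∫_0^{6} (8r^2 + 8z^2) · r dz dr dθ.

Inner (z from 0 to 6): 48r (r^2 + 12).
Middle (r from 0 to 3): 3564.
Outer (θ from 0 to 2π): 7128π.

Therefore ∯_{∂V} F · n dS = 7128π.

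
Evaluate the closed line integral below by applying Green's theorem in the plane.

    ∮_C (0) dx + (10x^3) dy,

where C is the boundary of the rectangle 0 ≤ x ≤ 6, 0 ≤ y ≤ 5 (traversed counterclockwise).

Green's theorem converts the closed line integral into a double integral over the enclosed region D:

    ∮_C P dx + Q dy = ∬_D (∂Q/∂x - ∂P/∂y) dA.

Here P = 0, Q = 10x^3, so

    ∂Q/∂x = 30x^2,    ∂P/∂y = 0,
    ∂Q/∂x - ∂P/∂y = 30x^2.

D is the region 0 ≤ x ≤ 6, 0 ≤ y ≤ 5. Evaluating the double integral:

    ∬_D (30x^2) dA = ∫_0^{6} ∫_0^{5} (30x^2) dy dx.

Inner (y from 0 to 5): 150x^2.
Outer (x from 0 to 6): 10800.

Therefore ∮_C P dx + Q dy = 10800.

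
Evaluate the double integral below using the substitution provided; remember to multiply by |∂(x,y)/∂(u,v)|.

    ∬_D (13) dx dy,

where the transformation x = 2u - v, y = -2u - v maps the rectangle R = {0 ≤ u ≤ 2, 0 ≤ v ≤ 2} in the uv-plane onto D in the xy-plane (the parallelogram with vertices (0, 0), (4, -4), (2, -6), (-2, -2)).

Compute the Jacobian determinant of (x, y) with respect to (u, v):

    ∂(x,y)/∂(u,v) = | 2  -1 | = (2)(-1) - (-1)(-2) = -4.
                   | -2  -1 |

Its absolute value is |J| = 4 (the area scaling factor).

Substituting x = 2u - v, y = -2u - v into the integrand,

    13 → 13,

so the integral becomes

    ∬_R (13) · |J| du dv = ∫_0^2 ∫_0^2 (52) dv du.

Inner (v): 104.
Outer (u): 208.

Therefore ∬_D (13) dx dy = 208.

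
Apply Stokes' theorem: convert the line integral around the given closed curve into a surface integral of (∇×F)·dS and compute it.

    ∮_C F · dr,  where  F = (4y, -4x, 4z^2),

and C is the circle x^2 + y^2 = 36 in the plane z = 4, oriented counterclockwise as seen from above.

Let S be the flat disk x^2 + y^2 ≤ 36 in the plane z = 4, with upward unit normal n̂ = ẑ. By Stokes' theorem,

    ∮_C F · dr = ∬_S (∇ × F) · n̂ dS = ∬_D (curl F)_z dA,

where D is the disk x^2 + y^2 ≤ 36.

Compute the curl of F = (4y, -4x, 4z^2):
    (∇ × F)_x = ∂F_z/∂y - ∂F_y/∂z = 0,
    (∇ × F)_y = ∂F_x/∂z - ∂F_z/∂x = 0,
    (∇ × F)_z = ∂F_y/∂x - ∂F_x/∂y = -8.

On z = 4, (curl F)_z = -8.

Convert to polar (x = r cos θ, y = r sin θ, dA = r dr dθ); the integrand becomes -8, so

    ∬_D (curl F)_z dA = ∫_0^{2π} ∫_0^{6} (-8) · r dr dθ.

Inner (r from 0 to 6): -144.
Outer (θ from 0 to 2π): -288π.

Therefore ∮_C F · dr = -288π.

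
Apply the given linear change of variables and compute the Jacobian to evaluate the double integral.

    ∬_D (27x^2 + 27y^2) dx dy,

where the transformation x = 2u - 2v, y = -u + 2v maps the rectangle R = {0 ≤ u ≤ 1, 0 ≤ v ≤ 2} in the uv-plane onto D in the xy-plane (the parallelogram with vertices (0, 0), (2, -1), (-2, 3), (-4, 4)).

Compute the Jacobian determinant of (x, y) with respect to (u, v):

    ∂(x,y)/∂(u,v) = | 2  -2 | = (2)(2) - (-2)(-1) = 2.
                   | -1  2 |

Its absolute value is |J| = 2 (the area scaling factor).

Substituting x = 2u - 2v, y = -u + 2v into the integrand,

    27x^2 + 27y^2 → 135u^2 - 324u v + 216v^2,

so the integral becomes

    ∬_R (135u^2 - 324u v + 216v^2) · |J| du dv = ∫_0^1 ∫_0^2 (270u^2 - 648u v + 432v^2) dv du.

Inner (v): 540u^2 - 1296u + 1152.
Outer (u): 684.

Therefore ∬_D (27x^2 + 27y^2) dx dy = 684.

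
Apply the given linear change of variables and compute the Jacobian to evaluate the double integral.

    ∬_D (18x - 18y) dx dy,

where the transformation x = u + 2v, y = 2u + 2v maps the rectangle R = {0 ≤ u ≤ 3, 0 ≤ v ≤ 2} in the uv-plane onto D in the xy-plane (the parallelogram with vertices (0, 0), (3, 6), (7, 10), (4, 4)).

Compute the Jacobian determinant of (x, y) with respect to (u, v):

    ∂(x,y)/∂(u,v) = | 1  2 | = (1)(2) - (2)(2) = -2.
                   | 2  2 |

Its absolute value is |J| = 2 (the area scaling factor).

Substituting x = u + 2v, y = 2u + 2v into the integrand,

    18x - 18y → -18u,

so the integral becomes

    ∬_R (-18u) · |J| du dv = ∫_0^3 ∫_0^2 (-36u) dv du.

Inner (v): -72u.
Outer (u): -324.

Therefore ∬_D (18x - 18y) dx dy = -324.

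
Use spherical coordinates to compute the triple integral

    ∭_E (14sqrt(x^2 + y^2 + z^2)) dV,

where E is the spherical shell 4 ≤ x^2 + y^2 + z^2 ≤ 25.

In spherical coordinates, x = ρ sin(φ) cos(θ), y = ρ sin(φ) sin(θ), z = ρ cos(φ), and dV = ρ^2 sin(φ) dρ dφ dθ.

The integrand becomes 14ρ, so

    ∭_E (14sqrt(x^2 + y^2 + z^2)) dV = ∫_{0}^{2π} ∫_{0}^{π} ∫_{2}^{5} (14ρ) · ρ^2 sin(φ) dρ dφ dθ.

Inner (ρ): 4263sin(φ)/2.
Middle (φ): 4263.
Outer (θ): 8526π.

Therefore the triple integral equals 8526π.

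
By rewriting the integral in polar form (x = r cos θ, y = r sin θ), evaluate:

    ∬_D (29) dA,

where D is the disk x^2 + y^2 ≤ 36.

The region D is 0 ≤ r ≤ 6, 0 ≤ θ ≤ 2π in polar coordinates, where x = r cos(θ), y = r sin(θ), and dA = r dr dθ.

Under the substitution, the integrand becomes 29, so

    ∬_D (29) dA = ∫_{0}^{2π} ∫_{0}^{6} (29) · r dr dθ.

Inner integral (in r): ∫_{0}^{6} (29) · r dr = 522.

Outer integral (in θ): ∫_{0}^{2π} (522) dθ = 1044π.

Therefore ∬_D (29) dA = 1044π.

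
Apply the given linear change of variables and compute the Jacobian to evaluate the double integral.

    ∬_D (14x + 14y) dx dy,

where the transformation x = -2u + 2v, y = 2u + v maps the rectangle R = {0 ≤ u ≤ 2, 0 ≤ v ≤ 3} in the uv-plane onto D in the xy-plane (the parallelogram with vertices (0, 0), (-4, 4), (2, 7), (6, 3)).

Compute the Jacobian determinant of (x, y) with respect to (u, v):

    ∂(x,y)/∂(u,v) = | -2  2 | = (-2)(1) - (2)(2) = -6.
                   | 2  1 |

Its absolute value is |J| = 6 (the area scaling factor).

Substituting x = -2u + 2v, y = 2u + v into the integrand,

    14x + 14y → 42v,

so the integral becomes

    ∬_R (42v) · |J| du dv = ∫_0^2 ∫_0^3 (252v) dv du.

Inner (v): 1134.
Outer (u): 2268.

Therefore ∬_D (14x + 14y) dx dy = 2268.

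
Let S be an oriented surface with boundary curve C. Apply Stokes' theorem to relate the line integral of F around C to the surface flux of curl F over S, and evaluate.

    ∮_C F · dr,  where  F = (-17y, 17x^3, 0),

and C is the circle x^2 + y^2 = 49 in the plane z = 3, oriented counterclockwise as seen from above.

Let S be the flat disk x^2 + y^2 ≤ 49 in the plane z = 3, with upward unit normal n̂ = ẑ. By Stokes' theorem,

    ∮_C F · dr = ∬_S (∇ × F) · n̂ dS = ∬_D (curl F)_z dA,

where D is the disk x^2 + y^2 ≤ 49.

Compute the curl of F = (-17y, 17x^3, 0):
    (∇ × F)_x = ∂F_z/∂y - ∂F_y/∂z = 0,
    (∇ × F)_y = ∂F_x/∂z - ∂F_z/∂x = 0,
    (∇ × F)_z = ∂F_y/∂x - ∂F_x/∂y = 51x^2 + 17.

On z = 3, (curl F)_z = 51x^2 + 17.

Convert to polar (x = r cos θ, y = r sin θ, dA = r dr dθ); the integrand becomes 51r^2cos(θ)^2 + 17, so

    ∬_D (curl F)_z dA = ∫_0^{2π} ∫_0^{7} (51r^2cos(θ)^2 + 17) · r dr dθ.

Inner (r from 0 to 7): 122451cos(θ)^2/4 + 833/2.
Outer (θ from 0 to 2π): 125783π/4.

Therefore ∮_C F · dr = 125783π/4.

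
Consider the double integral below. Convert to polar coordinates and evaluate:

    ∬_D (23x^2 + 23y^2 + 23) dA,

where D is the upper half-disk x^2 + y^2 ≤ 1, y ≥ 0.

The region D is 0 ≤ r ≤ 1, 0 ≤ θ ≤ π in polar coordinates, where x = r cos(θ), y = r sin(θ), and dA = r dr dθ.

Under the substitution, the integrand becomes 23r^2 + 23, so

    ∬_D (23x^2 + 23y^2 + 23) dA = ∫_{0}^{π} ∫_{0}^{1} (23r^2 + 23) · r dr dθ.

Inner integral (in r): ∫_{0}^{1} (23r^2 + 23) · r dr = 69/4.

Outer integral (in θ): ∫_{0}^{π} (69/4) dθ = 69π/4.

Therefore ∬_D (23x^2 + 23y^2 + 23) dA = 69π/4.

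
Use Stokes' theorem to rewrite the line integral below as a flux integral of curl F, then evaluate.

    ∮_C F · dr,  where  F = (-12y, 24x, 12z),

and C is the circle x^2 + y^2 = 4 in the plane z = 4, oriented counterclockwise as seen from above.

Let S be the flat disk x^2 + y^2 ≤ 4 in the plane z = 4, with upward unit normal n̂ = ẑ. By Stokes' theorem,

    ∮_C F · dr = ∬_S (∇ × F) · n̂ dS = ∬_D (curl F)_z dA,

where D is the disk x^2 + y^2 ≤ 4.

Compute the curl of F = (-12y, 24x, 12z):
    (∇ × F)_x = ∂F_z/∂y - ∂F_y/∂z = 0,
    (∇ × F)_y = ∂F_x/∂z - ∂F_z/∂x = 0,
    (∇ × F)_z = ∂F_y/∂x - ∂F_x/∂y = 36.

On z = 4, (curl F)_z = 36.

Convert to polar (x = r cos θ, y = r sin θ, dA = r dr dθ); the integrand becomes 36, so

    ∬_D (curl F)_z dA = ∫_0^{2π} ∫_0^{2} (36) · r dr dθ.

Inner (r from 0 to 2): 72.
Outer (θ from 0 to 2π): 144π.

Therefore ∮_C F · dr = 144π.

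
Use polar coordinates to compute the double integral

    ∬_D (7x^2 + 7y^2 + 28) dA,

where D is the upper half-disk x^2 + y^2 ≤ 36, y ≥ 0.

The region D is 0 ≤ r ≤ 6, 0 ≤ θ ≤ π in polar coordinates, where x = r cos(θ), y = r sin(θ), and dA = r dr dθ.

Under the substitution, the integrand becomes 7r^2 + 28, so

    ∬_D (7x^2 + 7y^2 + 28) dA = ∫_{0}^{π} ∫_{0}^{6} (7r^2 + 28) · r dr dθ.

Inner integral (in r): ∫_{0}^{6} (7r^2 + 28) · r dr = 2772.

Outer integral (in θ): ∫_{0}^{π} (2772) dθ = 2772π.

Therefore ∬_D (7x^2 + 7y^2 + 28) dA = 2772π.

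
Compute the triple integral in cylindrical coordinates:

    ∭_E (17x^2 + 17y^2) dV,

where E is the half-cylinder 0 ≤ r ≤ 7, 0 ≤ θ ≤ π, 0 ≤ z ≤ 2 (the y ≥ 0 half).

In cylindrical coordinates, x = r cos(θ), y = r sin(θ), z = z, and dV = r dr dθ dz.

The integrand becomes 17r^2, so

    ∭_E (17x^2 + 17y^2) dV = ∫_{0}^{π} ∫_{0}^{7} ∫_{0}^{2} (17r^2) · r dz dr dθ.

Inner (z): 34r^3.
Middle (r from 0 to 7): 40817/2.
Outer (θ): 40817π/2.

Therefore the triple integral equals 40817π/2.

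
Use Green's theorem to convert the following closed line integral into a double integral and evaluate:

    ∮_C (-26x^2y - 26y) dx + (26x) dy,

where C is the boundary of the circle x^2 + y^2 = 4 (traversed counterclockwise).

Green's theorem converts the closed line integral into a double integral over the enclosed region D:

    ∮_C P dx + Q dy = ∬_D (∂Q/∂x - ∂P/∂y) dA.

Here P = -26x^2y - 26y, Q = 26x, so

    ∂Q/∂x = 26,    ∂P/∂y = -26x^2 - 26,
    ∂Q/∂x - ∂P/∂y = 26x^2 + 52.

D is the region x^2 + y^2 ≤ 4. Evaluating the double integral:

In polar coordinates (x = r cos θ, y = r sin θ, dA = r dr dθ) the integrand becomes 26r^2cos(θ)^2 + 52, so

    ∬_D (26x^2 + 52) dA = ∫_0^{2π} ∫_0^{2} (26r^2cos(θ)^2 + 52) · r dr dθ.

Inner (r from 0 to 2): 104cos(θ)^2 + 104.
Outer (θ from 0 to 2π): 312π.

Therefore ∮_C P dx + Q dy = 312π.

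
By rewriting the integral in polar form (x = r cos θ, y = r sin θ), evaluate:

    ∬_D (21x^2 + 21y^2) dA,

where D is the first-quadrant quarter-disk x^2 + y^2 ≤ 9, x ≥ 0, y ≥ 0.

The region D is 0 ≤ r ≤ 3, 0 ≤ θ ≤ π/2 in polar coordinates, where x = r cos(θ), y = r sin(θ), and dA = r dr dθ.

Under the substitution, the integrand becomes 21r^2, so

    ∬_D (21x^2 + 21y^2) dA = ∫_{0}^{π/2} ∫_{0}^{3} (21r^2) · r dr dθ.

Inner integral (in r): ∫_{0}^{3} (21r^2) · r dr = 1701/4.

Outer integral (in θ): ∫_{0}^{π/2} (1701/4) dθ = 1701π/8.

Therefore ∬_D (21x^2 + 21y^2) dA = 1701π/8.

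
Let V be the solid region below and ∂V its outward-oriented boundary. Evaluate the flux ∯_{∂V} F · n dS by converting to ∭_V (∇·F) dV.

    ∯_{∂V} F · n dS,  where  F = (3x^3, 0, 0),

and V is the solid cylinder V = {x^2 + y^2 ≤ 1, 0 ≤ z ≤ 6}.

By the divergence theorem,

    ∯_{∂V} F · n dS = ∭_V (∇ · F) dV.

Compute the divergence:
    ∇ · F = ∂F_x/∂x + ∂F_y/∂y + ∂F_z/∂z = 9x^2 + 0 + 0 = 9x^2.

In cylindrical coordinates, x = r cos(θ), y = r sin(θ), z = z, dV = r dr dθ dz, with 0 ≤ r ≤ 1, 0 ≤ θ ≤ 2π, 0 ≤ z ≤ 6.

The integrand, after substitution and multiplying by the volume element, becomes (9r^2cos(θ)^2) · r, so

    ∭_V (∇·F) dV = ∫_0^{2π} ∫_0^{1} ∫_0^{6} (9r^2cos(θ)^2) · r dz dr dθ.

Inner (z from 0 to 6): 54r^3cos(θ)^2.
Middle (r from 0 to 1): 27cos(θ)^2/2.
Outer (θ from 0 to 2π): 27π/2.

Therefore ∯_{∂V} F · n dS = 27π/2.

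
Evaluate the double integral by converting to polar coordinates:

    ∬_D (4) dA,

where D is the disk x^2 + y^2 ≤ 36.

The region D is 0 ≤ r ≤ 6, 0 ≤ θ ≤ 2π in polar coordinates, where x = r cos(θ), y = r sin(θ), and dA = r dr dθ.

Under the substitution, the integrand becomes 4, so

    ∬_D (4) dA = ∫_{0}^{2π} ∫_{0}^{6} (4) · r dr dθ.

Inner integral (in r): ∫_{0}^{6} (4) · r dr = 72.

Outer integral (in θ): ∫_{0}^{2π} (72) dθ = 144π.

Therefore ∬_D (4) dA = 144π.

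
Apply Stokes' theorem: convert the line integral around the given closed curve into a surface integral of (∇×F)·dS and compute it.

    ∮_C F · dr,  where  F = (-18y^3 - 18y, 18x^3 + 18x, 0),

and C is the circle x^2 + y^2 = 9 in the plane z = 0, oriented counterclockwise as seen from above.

Let S be the flat disk x^2 + y^2 ≤ 9 in the plane z = 0, with upward unit normal n̂ = ẑ. By Stokes' theorem,

    ∮_C F · dr = ∬_S (∇ × F) · n̂ dS = ∬_D (curl F)_z dA,

where D is the disk x^2 + y^2 ≤ 9.

Compute the curl of F = (-18y^3 - 18y, 18x^3 + 18x, 0):
    (∇ × F)_x = ∂F_z/∂y - ∂F_y/∂z = 0,
    (∇ × F)_y = ∂F_x/∂z - ∂F_z/∂x = 0,
    (∇ × F)_z = ∂F_y/∂x - ∂F_x/∂y = 54x^2 + 54y^2 + 36.

On z = 0, (curl F)_z = 54x^2 + 54y^2 + 36.

Convert to polar (x = r cos θ, y = r sin θ, dA = r dr dθ); the integrand becomes 54r^2 + 36, so

    ∬_D (curl F)_z dA = ∫_0^{2π} ∫_0^{3} (54r^2 + 36) · r dr dθ.

Inner (r from 0 to 3): 2511/2.
Outer (θ from 0 to 2π): 2511π.

Therefore ∮_C F · dr = 2511π.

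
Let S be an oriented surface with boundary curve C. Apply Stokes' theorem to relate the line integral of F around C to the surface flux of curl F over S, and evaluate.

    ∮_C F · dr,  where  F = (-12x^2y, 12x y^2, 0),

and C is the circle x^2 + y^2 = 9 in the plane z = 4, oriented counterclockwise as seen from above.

Let S be the flat disk x^2 + y^2 ≤ 9 in the plane z = 4, with upward unit normal n̂ = ẑ. By Stokes' theorem,

    ∮_C F · dr = ∬_S (∇ × F) · n̂ dS = ∬_D (curl F)_z dA,

where D is the disk x^2 + y^2 ≤ 9.

Compute the curl of F = (-12x^2y, 12x y^2, 0):
    (∇ × F)_x = ∂F_z/∂y - ∂F_y/∂z = 0,
    (∇ × F)_y = ∂F_x/∂z - ∂F_z/∂x = 0,
    (∇ × F)_z = ∂F_y/∂x - ∂F_x/∂y = 12x^2 + 12y^2.

On z = 4, (curl F)_z = 12x^2 + 12y^2.

Convert to polar (x = r cos θ, y = r sin θ, dA = r dr dθ); the integrand becomes 12r^2, so

    ∬_D (curl F)_z dA = ∫_0^{2π} ∫_0^{3} (12r^2) · r dr dθ.

Inner (r from 0 to 3): 243.
Outer (θ from 0 to 2π): 486π.

Therefore ∮_C F · dr = 486π.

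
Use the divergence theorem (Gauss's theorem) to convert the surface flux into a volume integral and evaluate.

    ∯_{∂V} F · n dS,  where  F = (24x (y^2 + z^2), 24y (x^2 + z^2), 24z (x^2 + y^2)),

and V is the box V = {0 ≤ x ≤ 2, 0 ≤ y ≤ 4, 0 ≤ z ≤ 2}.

By the divergence theorem,

    ∯_{∂V} F · n dS = ∭_V (∇ · F) dV.

Compute the divergence:
    ∇ · F = ∂F_x/∂x + ∂F_y/∂y + ∂F_z/∂z = 24y^2 + 24z^2 + 24x^2 + 24z^2 + 24x^2 + 24y^2 = 48x^2 + 48y^2 + 48z^2.

V is a rectangular box, so dV = dx dy dz with 0 ≤ x ≤ 2, 0 ≤ y ≤ 4, 0 ≤ z ≤ 2.

Integrate (48x^2 + 48y^2 + 48z^2) over V as an iterated integral:

    ∭_V (∇·F) dV = ∫_0^{2} ∫_0^{4} ∫_0^{2} (48x^2 + 48y^2 + 48z^2) dz dy dx.

Inner (z from 0 to 2): 96x^2 + 96y^2 + 128.
Middle (y from 0 to 4): 384x^2 + 2560.
Outer (x from 0 to 2): 6144.

Therefore ∯_{∂V} F · n dS = 6144.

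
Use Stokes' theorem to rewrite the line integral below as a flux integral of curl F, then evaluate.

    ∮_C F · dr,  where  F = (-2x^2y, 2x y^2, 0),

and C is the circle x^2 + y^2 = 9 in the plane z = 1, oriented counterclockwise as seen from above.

Let S be the flat disk x^2 + y^2 ≤ 9 in the plane z = 1, with upward unit normal n̂ = ẑ. By Stokes' theorem,

    ∮_C F · dr = ∬_S (∇ × F) · n̂ dS = ∬_D (curl F)_z dA,

where D is the disk x^2 + y^2 ≤ 9.

Compute the curl of F = (-2x^2y, 2x y^2, 0):
    (∇ × F)_x = ∂F_z/∂y - ∂F_y/∂z = 0,
    (∇ × F)_y = ∂F_x/∂z - ∂F_z/∂x = 0,
    (∇ × F)_z = ∂F_y/∂x - ∂F_x/∂y = 2x^2 + 2y^2.

On z = 1, (curl F)_z = 2x^2 + 2y^2.

Convert to polar (x = r cos θ, y = r sin θ, dA = r dr dθ); the integrand becomes 2r^2, so

    ∬_D (curl F)_z dA = ∫_0^{2π} ∫_0^{3} (2r^2) · r dr dθ.

Inner (r from 0 to 3): 81/2.
Outer (θ from 0 to 2π): 81π.

Therefore ∮_C F · dr = 81π.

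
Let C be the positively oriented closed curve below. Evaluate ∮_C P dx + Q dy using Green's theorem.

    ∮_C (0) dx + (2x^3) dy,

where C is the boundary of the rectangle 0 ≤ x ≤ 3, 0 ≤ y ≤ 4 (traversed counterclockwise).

Green's theorem converts the closed line integral into a double integral over the enclosed region D:

    ∮_C P dx + Q dy = ∬_D (∂Q/∂x - ∂P/∂y) dA.

Here P = 0, Q = 2x^3, so

    ∂Q/∂x = 6x^2,    ∂P/∂y = 0,
    ∂Q/∂x - ∂P/∂y = 6x^2.

D is the region 0 ≤ x ≤ 3, 0 ≤ y ≤ 4. Evaluating the double integral:

    ∬_D (6x^2) dA = ∫_0^{3} ∫_0^{4} (6x^2) dy dx.

Inner (y from 0 to 4): 24x^2.
Outer (x from 0 to 3): 216.

Therefore ∮_C P dx + Q dy = 216.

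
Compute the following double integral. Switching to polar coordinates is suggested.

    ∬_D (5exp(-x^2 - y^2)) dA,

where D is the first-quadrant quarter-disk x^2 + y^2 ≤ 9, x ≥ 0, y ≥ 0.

The region D is 0 ≤ r ≤ 3, 0 ≤ θ ≤ π/2 in polar coordinates, where x = r cos(θ), y = r sin(θ), and dA = r dr dθ.

Under the substitution, the integrand becomes 5exp(-r^2), so

    ∬_D (5exp(-x^2 - y^2)) dA = ∫_{0}^{π/2} ∫_{0}^{3} (5exp(-r^2)) · r dr dθ.

Inner integral (in r): ∫_{0}^{3} (5exp(-r^2)) · r dr = 5/2 - 5exp(-9)/2.

Outer integral (in θ): ∫_{0}^{π/2} (5/2 - 5exp(-9)/2) dθ = -5π (1 - exp(9))exp(-9)/4.

Therefore ∬_D (5exp(-x^2 - y^2)) dA = -5π (1 - exp(9))exp(-9)/4.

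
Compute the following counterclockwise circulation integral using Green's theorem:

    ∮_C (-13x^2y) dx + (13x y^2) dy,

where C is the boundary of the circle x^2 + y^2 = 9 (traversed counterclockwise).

Green's theorem converts the closed line integral into a double integral over the enclosed region D:

    ∮_C P dx + Q dy = ∬_D (∂Q/∂x - ∂P/∂y) dA.

Here P = -13x^2y, Q = 13x y^2, so

    ∂Q/∂x = 13y^2,    ∂P/∂y = -13x^2,
    ∂Q/∂x - ∂P/∂y = 13x^2 + 13y^2.

D is the region x^2 + y^2 ≤ 9. Evaluating the double integral:

In polar coordinates (x = r cos θ, y = r sin θ, dA = r dr dθ) the integrand becomes 13r^2, so

    ∬_D (13x^2 + 13y^2) dA = ∫_0^{2π} ∫_0^{3} (13r^2) · r dr dθ.

Inner (r from 0 to 3): 1053/4.
Outer (θ from 0 to 2π): 1053π/2.

Therefore ∮_C P dx + Q dy = 1053π/2.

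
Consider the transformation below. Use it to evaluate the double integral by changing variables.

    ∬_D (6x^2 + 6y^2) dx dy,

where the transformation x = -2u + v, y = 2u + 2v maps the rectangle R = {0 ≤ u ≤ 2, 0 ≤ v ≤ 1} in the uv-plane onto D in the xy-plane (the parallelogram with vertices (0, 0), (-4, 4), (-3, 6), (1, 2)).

Compute the Jacobian determinant of (x, y) with respect to (u, v):

    ∂(x,y)/∂(u,v) = | -2  1 | = (-2)(2) - (1)(2) = -6.
                   | 2  2 |

Its absolute value is |J| = 6 (the area scaling factor).

Substituting x = -2u + v, y = 2u + 2v into the integrand,

    6x^2 + 6y^2 → 48u^2 + 24u v + 30v^2,

so the integral becomes

    ∬_R (48u^2 + 24u v + 30v^2) · |J| du dv = ∫_0^2 ∫_0^1 (288u^2 + 144u v + 180v^2) dv du.

Inner (v): 288u^2 + 72u + 60.
Outer (u): 1032.

Therefore ∬_D (6x^2 + 6y^2) dx dy = 1032.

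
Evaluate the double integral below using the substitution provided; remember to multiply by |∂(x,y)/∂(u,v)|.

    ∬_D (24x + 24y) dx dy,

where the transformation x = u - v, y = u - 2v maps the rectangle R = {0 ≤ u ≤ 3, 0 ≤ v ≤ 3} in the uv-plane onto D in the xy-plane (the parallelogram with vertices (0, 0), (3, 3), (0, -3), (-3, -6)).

Compute the Jacobian determinant of (x, y) with respect to (u, v):

    ∂(x,y)/∂(u,v) = | 1  -1 | = (1)(-2) - (-1)(1) = -1.
                   | 1  -2 |

Its absolute value is |J| = 1 (the area scaling factor).

Substituting x = u - v, y = u - 2v into the integrand,

    24x + 24y → 48u - 72v,

so the integral becomes

    ∬_R (48u - 72v) · |J| du dv = ∫_0^3 ∫_0^3 (48u - 72v) dv du.

Inner (v): 144u - 324.
Outer (u): -324.

Therefore ∬_D (24x + 24y) dx dy = -324.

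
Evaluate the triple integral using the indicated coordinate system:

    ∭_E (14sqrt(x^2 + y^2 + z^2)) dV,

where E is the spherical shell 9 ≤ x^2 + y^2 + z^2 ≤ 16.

In spherical coordinates, x = ρ sin(φ) cos(θ), y = ρ sin(φ) sin(θ), z = ρ cos(φ), and dV = ρ^2 sin(φ) dρ dφ dθ.

The integrand becomes 14ρ, so

    ∭_E (14sqrt(x^2 + y^2 + z^2)) dV = ∫_{0}^{2π} ∫_{0}^{π} ∫_{3}^{4} (14ρ) · ρ^2 sin(φ) dρ dφ dθ.

Inner (ρ): 1225sin(φ)/2.
Middle (φ): 1225.
Outer (θ): 2450π.

Therefore the triple integral equals 2450π.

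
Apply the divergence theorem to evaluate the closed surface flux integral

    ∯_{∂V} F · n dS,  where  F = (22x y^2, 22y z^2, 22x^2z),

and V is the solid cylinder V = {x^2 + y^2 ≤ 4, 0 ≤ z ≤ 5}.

By the divergence theorem,

    ∯_{∂V} F · n dS = ∭_V (∇ · F) dV.

Compute the divergence:
    ∇ · F = ∂F_x/∂x + ∂F_y/∂y + ∂F_z/∂z = 22y^2 + 22z^2 + 22x^2 = 22x^2 + 22y^2 + 22z^2.

In cylindrical coordinates, x = r cos(θ), y = r sin(θ), z = z, dV = r dr dθ dz, with 0 ≤ r ≤ 2, 0 ≤ θ ≤ 2π, 0 ≤ z ≤ 5.

The integrand, after substitution and multiplying by the volume element, becomes (22r^2 + 22z^2) · r, so

    ∭_V (∇·F) dV = ∫_0^{2π} ∫_0^{2} ∫_0^{5} (22r^2 + 22z^2) · r dz dr dθ.

Inner (z from 0 to 5): 110r (r^2 + 25/3).
Middle (r from 0 to 2): 6820/3.
Outer (θ from 0 to 2π): 13640π/3.

Therefore ∯_{∂V} F · n dS = 13640π/3.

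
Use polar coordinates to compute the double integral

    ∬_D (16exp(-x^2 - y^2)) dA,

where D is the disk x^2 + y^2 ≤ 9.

The region D is 0 ≤ r ≤ 3, 0 ≤ θ ≤ 2π in polar coordinates, where x = r cos(θ), y = r sin(θ), and dA = r dr dθ.

Under the substitution, the integrand becomes 16exp(-r^2), so

    ∬_D (16exp(-x^2 - y^2)) dA = ∫_{0}^{2π} ∫_{0}^{3} (16exp(-r^2)) · r dr dθ.

Inner integral (in r): ∫_{0}^{3} (16exp(-r^2)) · r dr = 8 - 8exp(-9).

Outer integral (in θ): ∫_{0}^{2π} (8 - 8exp(-9)) dθ = -16π exp(-9) + 16π.

Therefore ∬_D (16exp(-x^2 - y^2)) dA = -16π exp(-9) + 16π.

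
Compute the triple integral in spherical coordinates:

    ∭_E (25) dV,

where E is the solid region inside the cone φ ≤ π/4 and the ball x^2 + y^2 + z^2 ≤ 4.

In spherical coordinates, x = ρ sin(φ) cos(θ), y = ρ sin(φ) sin(θ), z = ρ cos(φ), and dV = ρ^2 sin(φ) dρ dφ dθ.

The integrand becomes 25, so

    ∭_E (25) dV = ∫_{0}^{2π} ∫_{0}^{π/4} ∫_{0}^{2} (25) · ρ^2 sin(φ) dρ dφ dθ.

Inner (ρ): 200sin(φ)/3.
Middle (φ): 200/3 - 100sqrt(2)/3.
Outer (θ): 200π (2 - sqrt(2))/3.

Therefore the triple integral equals 200π (2 - sqrt(2))/3.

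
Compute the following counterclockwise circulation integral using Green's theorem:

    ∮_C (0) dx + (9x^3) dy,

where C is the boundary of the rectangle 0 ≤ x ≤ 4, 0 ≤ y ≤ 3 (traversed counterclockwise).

Green's theorem converts the closed line integral into a double integral over the enclosed region D:

    ∮_C P dx + Q dy = ∬_D (∂Q/∂x - ∂P/∂y) dA.

Here P = 0, Q = 9x^3, so

    ∂Q/∂x = 27x^2,    ∂P/∂y = 0,
    ∂Q/∂x - ∂P/∂y = 27x^2.

D is the region 0 ≤ x ≤ 4, 0 ≤ y ≤ 3. Evaluating the double integral:

    ∬_D (27x^2) dA = ∫_0^{4} ∫_0^{3} (27x^2) dy dx.

Inner (y from 0 to 3): 81x^2.
Outer (x from 0 to 4): 1728.

Therefore ∮_C P dx + Q dy = 1728.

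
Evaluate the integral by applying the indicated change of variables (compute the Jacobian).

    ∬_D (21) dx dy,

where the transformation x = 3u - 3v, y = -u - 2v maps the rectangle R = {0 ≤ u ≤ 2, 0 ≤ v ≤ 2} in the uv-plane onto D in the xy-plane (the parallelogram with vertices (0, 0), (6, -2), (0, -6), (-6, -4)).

Compute the Jacobian determinant of (x, y) with respect to (u, v):

    ∂(x,y)/∂(u,v) = | 3  -3 | = (3)(-2) - (-3)(-1) = -9.
                   | -1  -2 |

Its absolute value is |J| = 9 (the area scaling factor).

Substituting x = 3u - 3v, y = -u - 2v into the integrand,

    21 → 21,

so the integral becomes

    ∬_R (21) · |J| du dv = ∫_0^2 ∫_0^2 (189) dv du.

Inner (v): 378.
Outer (u): 756.

Therefore ∬_D (21) dx dy = 756.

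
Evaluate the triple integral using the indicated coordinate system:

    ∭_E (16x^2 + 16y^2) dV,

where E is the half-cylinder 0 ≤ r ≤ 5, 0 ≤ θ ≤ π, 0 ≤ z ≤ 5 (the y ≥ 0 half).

In cylindrical coordinates, x = r cos(θ), y = r sin(θ), z = z, and dV = r dr dθ dz.

The integrand becomes 16r^2, so

    ∭_E (16x^2 + 16y^2) dV = ∫_{0}^{π} ∫_{0}^{5} ∫_{0}^{5} (16r^2) · r dz dr dθ.

Inner (z): 80r^3.
Middle (r from 0 to 5): 12500.
Outer (θ): 12500π.

Therefore the triple integral equals 12500π.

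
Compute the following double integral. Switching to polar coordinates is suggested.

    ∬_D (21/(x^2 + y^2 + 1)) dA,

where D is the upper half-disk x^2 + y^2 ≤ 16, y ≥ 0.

The region D is 0 ≤ r ≤ 4, 0 ≤ θ ≤ π in polar coordinates, where x = r cos(θ), y = r sin(θ), and dA = r dr dθ.

Under the substitution, the integrand becomes 21/(r^2 + 1), so

    ∬_D (21/(x^2 + y^2 + 1)) dA = ∫_{0}^{π} ∫_{0}^{4} (21/(r^2 + 1)) · r dr dθ.

Inner integral (in r): ∫_{0}^{4} (21/(r^2 + 1)) · r dr = 21log(17)/2.

Outer integral (in θ): ∫_{0}^{π} (21log(17)/2) dθ = 21π log(17)/2.

Therefore ∬_D (21/(x^2 + y^2 + 1)) dA = 21π log(17)/2.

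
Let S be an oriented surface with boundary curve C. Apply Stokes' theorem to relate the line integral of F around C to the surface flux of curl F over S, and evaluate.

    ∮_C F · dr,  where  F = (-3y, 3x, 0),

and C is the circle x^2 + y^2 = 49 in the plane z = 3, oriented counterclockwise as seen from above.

Let S be the flat disk x^2 + y^2 ≤ 49 in the plane z = 3, with upward unit normal n̂ = ẑ. By Stokes' theorem,

    ∮_C F · dr = ∬_S (∇ × F) · n̂ dS = ∬_D (curl F)_z dA,

where D is the disk x^2 + y^2 ≤ 49.

Compute the curl of F = (-3y, 3x, 0):
    (∇ × F)_x = ∂F_z/∂y - ∂F_y/∂z = 0,
    (∇ × F)_y = ∂F_x/∂z - ∂F_z/∂x = 0,
    (∇ × F)_z = ∂F_y/∂x - ∂F_x/∂y = 6.

On z = 3, (curl F)_z = 6.

Convert to polar (x = r cos θ, y = r sin θ, dA = r dr dθ); the integrand becomes 6, so

    ∬_D (curl F)_z dA = ∫_0^{2π} ∫_0^{7} (6) · r dr dθ.

Inner (r from 0 to 7): 147.
Outer (θ from 0 to 2π): 294π.

Therefore ∮_C F · dr = 294π.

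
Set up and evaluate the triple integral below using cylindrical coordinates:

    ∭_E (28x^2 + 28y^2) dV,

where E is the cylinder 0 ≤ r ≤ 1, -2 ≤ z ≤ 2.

In cylindrical coordinates, x = r cos(θ), y = r sin(θ), z = z, and dV = r dr dθ dz.

The integrand becomes 28r^2, so

    ∭_E (28x^2 + 28y^2) dV = ∫_{0}^{2π} ∫_{0}^{1} ∫_{-2}^{2} (28r^2) · r dz dr dθ.

Inner (z): 112r^3.
Middle (r from 0 to 1): 28.
Outer (θ): 56π.

Therefore the triple integral equals 56π.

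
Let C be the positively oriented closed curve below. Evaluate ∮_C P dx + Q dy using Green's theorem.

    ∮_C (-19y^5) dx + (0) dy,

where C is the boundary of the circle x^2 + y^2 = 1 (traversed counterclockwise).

Green's theorem converts the closed line integral into a double integral over the enclosed region D:

    ∮_C P dx + Q dy = ∬_D (∂Q/∂x - ∂P/∂y) dA.

Here P = -19y^5, Q = 0, so

    ∂Q/∂x = 0,    ∂P/∂y = -95y^4,
    ∂Q/∂x - ∂P/∂y = 95y^4.

D is the region x^2 + y^2 ≤ 1. Evaluating the double integral:

In polar coordinates (x = r cos θ, y = r sin θ, dA = r dr dθ) the integrand becomes 95r^4sin(θ)^4, so

    ∬_D (95y^4) dA = ∫_0^{2π} ∫_0^{1} (95r^4sin(θ)^4) · r dr dθ.

Inner (r from 0 to 1): 95sin(θ)^4/6.
Outer (θ from 0 to 2π): 95π/8.

Therefore ∮_C P dx + Q dy = 95π/8.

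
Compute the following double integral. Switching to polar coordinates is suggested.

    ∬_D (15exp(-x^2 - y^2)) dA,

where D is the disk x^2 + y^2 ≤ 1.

The region D is 0 ≤ r ≤ 1, 0 ≤ θ ≤ 2π in polar coordinates, where x = r cos(θ), y = r sin(θ), and dA = r dr dθ.

Under the substitution, the integrand becomes 15exp(-r^2), so

    ∬_D (15exp(-x^2 - y^2)) dA = ∫_{0}^{2π} ∫_{0}^{1} (15exp(-r^2)) · r dr dθ.

Inner integral (in r): ∫_{0}^{1} (15exp(-r^2)) · r dr = 15/2 - 15exp(-1)/2.

Outer integral (in θ): ∫_{0}^{2π} (15/2 - 15exp(-1)/2) dθ = -15π exp(-1) + 15π.

Therefore ∬_D (15exp(-x^2 - y^2)) dA = -15π exp(-1) + 15π.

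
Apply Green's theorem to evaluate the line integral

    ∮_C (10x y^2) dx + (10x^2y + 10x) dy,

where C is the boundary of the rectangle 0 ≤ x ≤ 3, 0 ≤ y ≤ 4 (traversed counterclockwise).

Green's theorem converts the closed line integral into a double integral over the enclosed region D:

    ∮_C P dx + Q dy = ∬_D (∂Q/∂x - ∂P/∂y) dA.

Here P = 10x y^2, Q = 10x^2y + 10x, so

    ∂Q/∂x = 20x y + 10,    ∂P/∂y = 20x y,
    ∂Q/∂x - ∂P/∂y = 10.

D is the region 0 ≤ x ≤ 3, 0 ≤ y ≤ 4. Evaluating the double integral:

    ∬_D (10) dA = ∫_0^{3} ∫_0^{4} (10) dy dx.

Inner (y from 0 to 4): 40.
Outer (x from 0 to 3): 120.

Therefore ∮_C P dx + Q dy = 120.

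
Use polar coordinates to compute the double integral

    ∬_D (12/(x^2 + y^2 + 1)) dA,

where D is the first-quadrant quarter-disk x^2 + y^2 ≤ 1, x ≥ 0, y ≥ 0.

The region D is 0 ≤ r ≤ 1, 0 ≤ θ ≤ π/2 in polar coordinates, where x = r cos(θ), y = r sin(θ), and dA = r dr dθ.

Under the substitution, the integrand becomes 12/(r^2 + 1), so

    ∬_D (12/(x^2 + y^2 + 1)) dA = ∫_{0}^{π/2} ∫_{0}^{1} (12/(r^2 + 1)) · r dr dθ.

Inner integral (in r): ∫_{0}^{1} (12/(r^2 + 1)) · r dr = log(64).

Outer integral (in θ): ∫_{0}^{π/2} (log(64)) dθ = 3π log(2).

Therefore ∬_D (12/(x^2 + y^2 + 1)) dA = 3π log(2).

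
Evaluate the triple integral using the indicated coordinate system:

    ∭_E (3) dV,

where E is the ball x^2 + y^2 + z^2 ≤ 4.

In spherical coordinates, x = ρ sin(φ) cos(θ), y = ρ sin(φ) sin(θ), z = ρ cos(φ), and dV = ρ^2 sin(φ) dρ dφ dθ.

The integrand becomes 3, so

    ∭_E (3) dV = ∫_{0}^{2π} ∫_{0}^{π} ∫_{0}^{2} (3) · ρ^2 sin(φ) dρ dφ dθ.

Inner (ρ): 8sin(φ).
Middle (φ): 16.
Outer (θ): 32π.

Therefore the triple integral equals 32π.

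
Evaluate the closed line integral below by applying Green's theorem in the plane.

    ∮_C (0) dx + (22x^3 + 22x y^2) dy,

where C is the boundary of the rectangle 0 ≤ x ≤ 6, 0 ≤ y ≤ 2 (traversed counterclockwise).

Green's theorem converts the closed line integral into a double integral over the enclosed region D:

    ∮_C P dx + Q dy = ∬_D (∂Q/∂x - ∂P/∂y) dA.

Here P = 0, Q = 22x^3 + 22x y^2, so

    ∂Q/∂x = 66x^2 + 22y^2,    ∂P/∂y = 0,
    ∂Q/∂x - ∂P/∂y = 66x^2 + 22y^2.

D is the region 0 ≤ x ≤ 6, 0 ≤ y ≤ 2. Evaluating the double integral:

    ∬_D (66x^2 + 22y^2) dA = ∫_0^{6} ∫_0^{2} (66x^2 + 22y^2) dy dx.

Inner (y from 0 to 2): 132x^2 + 176/3.
Outer (x from 0 to 6): 9856.

Therefore ∮_C P dx + Q dy = 9856.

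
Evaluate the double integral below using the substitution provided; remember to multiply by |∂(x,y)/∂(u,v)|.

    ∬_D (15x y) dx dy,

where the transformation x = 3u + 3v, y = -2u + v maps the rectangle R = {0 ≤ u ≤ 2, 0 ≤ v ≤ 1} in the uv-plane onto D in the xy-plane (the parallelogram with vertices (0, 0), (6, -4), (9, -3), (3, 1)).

Compute the Jacobian determinant of (x, y) with respect to (u, v):

    ∂(x,y)/∂(u,v) = | 3  3 | = (3)(1) - (3)(-2) = 9.
                   | -2  1 |

Its absolute value is |J| = 9 (the area scaling factor).

Substituting x = 3u + 3v, y = -2u + v into the integrand,

    15x y → -90u^2 - 45u v + 45v^2,

so the integral becomes

    ∬_R (-90u^2 - 45u v + 45v^2) · |J| du dv = ∫_0^2 ∫_0^1 (-810u^2 - 405u v + 405v^2) dv du.

Inner (v): -810u^2 - 405u/2 + 135.
Outer (u): -2295.

Therefore ∬_D (15x y) dx dy = -2295.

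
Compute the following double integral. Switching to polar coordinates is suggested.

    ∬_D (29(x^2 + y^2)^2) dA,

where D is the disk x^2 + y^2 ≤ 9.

The region D is 0 ≤ r ≤ 3, 0 ≤ θ ≤ 2π in polar coordinates, where x = r cos(θ), y = r sin(θ), and dA = r dr dθ.

Under the substitution, the integrand becomes 29r^4, so

    ∬_D (29(x^2 + y^2)^2) dA = ∫_{0}^{2π} ∫_{0}^{3} (29r^4) · r dr dθ.

Inner integral (in r): ∫_{0}^{3} (29r^4) · r dr = 7047/2.

Outer integral (in θ): ∫_{0}^{2π} (7047/2) dθ = 7047π.

Therefore ∬_D (29(x^2 + y^2)^2) dA = 7047π.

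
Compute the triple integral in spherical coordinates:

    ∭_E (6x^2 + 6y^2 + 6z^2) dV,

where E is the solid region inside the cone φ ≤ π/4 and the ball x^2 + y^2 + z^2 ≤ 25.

In spherical coordinates, x = ρ sin(φ) cos(θ), y = ρ sin(φ) sin(θ), z = ρ cos(φ), and dV = ρ^2 sin(φ) dρ dφ dθ.

The integrand becomes 6ρ^2, so

    ∭_E (6x^2 + 6y^2 + 6z^2) dV = ∫_{0}^{2π} ∫_{0}^{π/4} ∫_{0}^{5} (6ρ^2) · ρ^2 sin(φ) dρ dφ dθ.

Inner (ρ): 3750sin(φ).
Middle (φ): 3750 - 1875sqrt(2).
Outer (θ): 3750π (2 - sqrt(2)).

Therefore the triple integral equals 3750π (2 - sqrt(2)).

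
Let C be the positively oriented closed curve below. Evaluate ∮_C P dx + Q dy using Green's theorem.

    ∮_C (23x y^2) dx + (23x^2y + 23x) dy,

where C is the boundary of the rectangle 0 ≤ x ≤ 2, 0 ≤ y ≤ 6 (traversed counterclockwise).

Green's theorem converts the closed line integral into a double integral over the enclosed region D:

    ∮_C P dx + Q dy = ∬_D (∂Q/∂x - ∂P/∂y) dA.

Here P = 23x y^2, Q = 23x^2y + 23x, so

    ∂Q/∂x = 46x y + 23,    ∂P/∂y = 46x y,
    ∂Q/∂x - ∂P/∂y = 23.

D is the region 0 ≤ x ≤ 2, 0 ≤ y ≤ 6. Evaluating the double integral:

    ∬_D (23) dA = ∫_0^{2} ∫_0^{6} (23) dy dx.

Inner (y from 0 to 6): 138.
Outer (x from 0 to 2): 276.

Therefore ∮_C P dx + Q dy = 276.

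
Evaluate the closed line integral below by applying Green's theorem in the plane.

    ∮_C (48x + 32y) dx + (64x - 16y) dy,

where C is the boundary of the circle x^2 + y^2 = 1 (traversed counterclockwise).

Green's theorem converts the closed line integral into a double integral over the enclosed region D:

    ∮_C P dx + Q dy = ∬_D (∂Q/∂x - ∂P/∂y) dA.

Here P = 48x + 32y, Q = 64x - 16y, so

    ∂Q/∂x = 64,    ∂P/∂y = 32,
    ∂Q/∂x - ∂P/∂y = 32.

D is the region x^2 + y^2 ≤ 1. Evaluating the double integral:

In polar coordinates (x = r cos θ, y = r sin θ, dA = r dr dθ) the integrand becomes 32, so

    ∬_D (32) dA = ∫_0^{2π} ∫_0^{1} (32) · r dr dθ.

Inner (r from 0 to 1): 16.
Outer (θ from 0 to 2π): 32π.

Therefore ∮_C P dx + Q dy = 32π.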